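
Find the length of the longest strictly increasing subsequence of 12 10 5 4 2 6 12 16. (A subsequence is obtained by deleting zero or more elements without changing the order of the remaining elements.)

Scanning left to right, the best length ending at each element is: 12→1, 10→1, 5→1, 4→1, 2→1, 6→2, 12→3, 16→4.
So the longest increasing subsequence has length 4, e.g. 5, 6, 12, 16.

4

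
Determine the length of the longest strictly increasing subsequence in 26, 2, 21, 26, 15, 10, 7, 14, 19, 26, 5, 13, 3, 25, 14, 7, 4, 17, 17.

Let dp[i] be the longest increasing subsequence ending at position i. Then dp = [1, 1, 2, 3, 2, 2, 2, 3, 4, 5, 2, 3, 2, 5, 4, 3, 3, 5, 5].
The maximum is 5; one witness is 2, 10, 14, 19, 26 at positions 2,6,8,9,10.

5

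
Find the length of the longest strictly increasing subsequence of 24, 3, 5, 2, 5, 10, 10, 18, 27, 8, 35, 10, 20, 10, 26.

6

Scanning left to right, the best length ending at each element is: 24→1, 3→1, 5→2, 2→1, 5→2, 10→3, 10→3, 18→4, 27→5, 8→3, 35→6, 10→4, 20→5, 10→4, 26→6.
So the longest increasing subsequence has length 6, e.g. 3, 5, 10, 18, 27, 35.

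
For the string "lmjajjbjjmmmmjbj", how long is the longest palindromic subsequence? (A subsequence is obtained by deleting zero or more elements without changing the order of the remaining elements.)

10

Using dp[i][j] = 2 + dp[i+1][j−1] if the ends match, else max(dp[i+1][j], dp[i][j−1]):
dp[1][16] = 10. A witness is jbjmmmmjbj at positions 3,7,8,10,11,12,13,14,15,16.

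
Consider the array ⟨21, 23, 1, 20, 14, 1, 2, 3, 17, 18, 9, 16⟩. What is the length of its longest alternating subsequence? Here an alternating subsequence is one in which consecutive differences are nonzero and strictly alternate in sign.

Track the best alternating length ending on an up-step vs a down-step at each position: up/down = 1/1, 2/1, 1/3, 4/3, 4/5, 1/5, 6/5, 6/5, 6/5, 6/5, 6/7, 8/7.
The maximum over both is 8; one such subsequence is 21, 23, 1, 20, 14, 17, 9, 16.

8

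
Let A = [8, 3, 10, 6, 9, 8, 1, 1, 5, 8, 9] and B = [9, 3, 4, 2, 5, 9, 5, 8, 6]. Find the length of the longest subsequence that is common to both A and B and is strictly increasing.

3

For each value that appears in both, track the longest common increasing run ending there.
The best achievable length is 3; one witness is 3, 5, 9 (A-positions 2,9,11, B-positions 2,5,6).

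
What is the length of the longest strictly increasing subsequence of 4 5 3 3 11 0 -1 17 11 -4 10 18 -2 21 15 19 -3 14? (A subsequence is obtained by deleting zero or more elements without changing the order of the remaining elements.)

6

Let dp[i] be the longest increasing subsequence ending at position i. Then dp = [1, 2, 1, 1, 3, 1, 1, 4, 3, 1, 3, 5, 2, 6, 4, 6, 2, 4].
The maximum is 6; one witness is 4, 5, 11, 17, 18, 21 at positions 1,2,5,8,12,14.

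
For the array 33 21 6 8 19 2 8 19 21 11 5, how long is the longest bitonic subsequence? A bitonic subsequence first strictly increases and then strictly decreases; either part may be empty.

Let inc[i] be the LIS ending at i and dec[i] the longest strictly decreasing subsequence starting at i. inc = [1, 1, 1, 2, 3, 1, 2, 3, 4, 3, 2], dec = [5, 4, 2, 2, 3, 1, 2, 3, 3, 2, 1].
max_i inc[i]+dec[i]−1 = 6, with one witness 6, 8, 19, 21, 11, 5.

6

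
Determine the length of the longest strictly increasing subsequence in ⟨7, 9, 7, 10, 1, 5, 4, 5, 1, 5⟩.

Let dp[i] be the longest increasing subsequence ending at position i. Then dp = [1, 2, 1, 3, 1, 2, 2, 3, 1, 3].
The maximum is 3; one witness is 7, 9, 10 at positions 1,2,4.

3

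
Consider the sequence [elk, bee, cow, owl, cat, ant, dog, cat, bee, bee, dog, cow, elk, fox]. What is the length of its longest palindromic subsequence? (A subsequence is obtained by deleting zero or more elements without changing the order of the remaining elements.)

8

Using dp[i][j] = 2 + dp[i+1][j−1] if the ends match, else max(dp[i+1][j], dp[i][j−1]):
dp[1][14] = 8. A witness is elk cow dog bee bee dog cow elk at positions 1,3,7,9,10,11,12,13.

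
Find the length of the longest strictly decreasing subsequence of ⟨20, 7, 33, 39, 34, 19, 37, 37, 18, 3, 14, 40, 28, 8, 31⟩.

Let dp[i] be the longest decreasing subsequence ending at position i. Then dp = [1, 2, 1, 1, 2, 3, 2, 2, 4, 5, 5, 1, 3, 6, 3].
The maximum is 6; one witness is 39, 34, 19, 18, 14, 8 at positions 4,5,6,9,11,14.

6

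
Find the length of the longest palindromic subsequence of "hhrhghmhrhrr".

One longest palindromic subsequence is rhhmhhr (positions 3,4,6,7,8,10,12); it reads the same forward and backward, and the interval DP gives dp[1][12] = 7.

7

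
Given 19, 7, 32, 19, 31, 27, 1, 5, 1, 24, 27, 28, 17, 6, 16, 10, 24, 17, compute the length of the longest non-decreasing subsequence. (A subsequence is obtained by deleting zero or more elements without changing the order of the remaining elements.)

5

Let dp[i] be the longest non-decreasing subsequence ending at position i. Then dp = [1, 1, 2, 2, 3, 3, 1, 2, 2, 3, 4, 5, 3, 3, 4, 4, 5, 5].
The maximum is 5; one witness is 19, 19, 27, 27, 28 at positions 1,4,6,11,12.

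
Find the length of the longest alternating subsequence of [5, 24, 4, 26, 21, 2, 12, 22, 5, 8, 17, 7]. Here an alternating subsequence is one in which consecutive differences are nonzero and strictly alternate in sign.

9

Track the best alternating length ending on an up-step vs a down-step at each position: up/down = 1/1, 2/1, 1/3, 4/1, 4/5, 1/5, 6/5, 6/5, 6/7, 8/7, 8/7, 8/9.
The maximum over both is 9; one such subsequence is 5, 24, 4, 26, 2, 12, 5, 8, 7.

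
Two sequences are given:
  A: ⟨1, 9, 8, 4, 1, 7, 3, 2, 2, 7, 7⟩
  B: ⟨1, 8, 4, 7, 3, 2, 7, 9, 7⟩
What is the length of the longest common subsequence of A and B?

A longest common subsequence is 1, 8, 4, 7, 3, 2, 7, 7 (length 8); the LCS DP confirms no longer common subsequence exists.

8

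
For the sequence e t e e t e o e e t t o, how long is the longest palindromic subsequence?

7

One longest palindromic subsequence is tteeett (positions 2,5,6,8,9,10,11); it reads the same forward and backward, and the interval DP gives dp[1][12] = 7.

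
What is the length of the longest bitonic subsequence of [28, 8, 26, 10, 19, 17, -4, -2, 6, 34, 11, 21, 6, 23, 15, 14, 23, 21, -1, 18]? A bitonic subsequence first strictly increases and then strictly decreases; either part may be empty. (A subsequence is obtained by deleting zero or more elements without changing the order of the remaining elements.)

9

One longest bitonic subsequence is -4, -2, 6, 11, 21, 23, 15, 14, -1 (positions 7,8,9,11,12,14,15,16,19): it rises to 23 then falls. Length 9 is optimal.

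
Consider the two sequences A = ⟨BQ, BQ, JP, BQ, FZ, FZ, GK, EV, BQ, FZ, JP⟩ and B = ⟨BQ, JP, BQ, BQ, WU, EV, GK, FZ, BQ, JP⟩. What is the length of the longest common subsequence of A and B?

Backtracking the LCS table gives one alignment: BQ (A1,B1) → BQ (A2,B3) → BQ (A4,B4) → FZ (A6,B8) → BQ (A9,B9) → JP (A11,B10).
So the longest common subsequence has length 6.

6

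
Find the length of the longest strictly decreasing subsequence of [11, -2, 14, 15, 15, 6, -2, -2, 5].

Scanning left to right, the best length ending at each element is: 11→1, -2→2, 14→1, 15→1, 15→1, 6→2, -2→3, -2→3, 5→3.
So the longest decreasing subsequence has length 3, e.g. 11, 6, -2.

3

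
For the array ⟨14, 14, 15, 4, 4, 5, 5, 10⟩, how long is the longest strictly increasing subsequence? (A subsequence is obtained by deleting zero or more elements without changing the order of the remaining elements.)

Scanning left to right, the best length ending at each element is: 14→1, 14→1, 15→2, 4→1, 4→1, 5→2, 5→2, 10→3.
So the longest increasing subsequence has length 3, e.g. 4, 5, 10.

3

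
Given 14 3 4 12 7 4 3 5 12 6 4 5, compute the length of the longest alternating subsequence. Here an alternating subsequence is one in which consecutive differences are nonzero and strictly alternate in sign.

A longest alternating subsequence is 14, 3, 12, 4, 5, 4, 5 (positions 1,2,4,6,8,11,12); its 6 consecutive differences strictly alternate in sign, and length 7 is optimal.

7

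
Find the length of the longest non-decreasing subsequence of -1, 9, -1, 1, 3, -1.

4

Scanning left to right, the best length ending at each element is: -1→1, 9→2, -1→2, 1→3, 3→4, -1→3.
So the longest non-decreasing subsequence has length 4, e.g. -1, -1, 1, 3.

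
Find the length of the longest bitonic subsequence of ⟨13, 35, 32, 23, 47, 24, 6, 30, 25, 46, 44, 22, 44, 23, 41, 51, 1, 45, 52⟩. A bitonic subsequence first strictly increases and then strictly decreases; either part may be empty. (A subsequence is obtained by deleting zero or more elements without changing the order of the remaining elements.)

Let inc[i] be the LIS ending at i and dec[i] the longest strictly decreasing subsequence starting at i. inc = [1, 2, 2, 2, 3, 3, 1, 4, 4, 5, 5, 2, 5, 3, 5, 6, 1, 6, 7], dec = [3, 6, 5, 3, 5, 3, 2, 4, 3, 4, 3, 2, 3, 2, 2, 2, 1, 1, 1].
max_i inc[i]+dec[i]−1 = 8, with one witness 13, 23, 24, 30, 46, 44, 41, 1.

8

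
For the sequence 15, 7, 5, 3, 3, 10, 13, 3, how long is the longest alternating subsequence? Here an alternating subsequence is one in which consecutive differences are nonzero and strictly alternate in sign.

4

Track the best alternating length ending on an up-step vs a down-step at each position: up/down = 1/1, 1/2, 1/2, 1/2, 1/2, 3/2, 3/2, 1/4.
The maximum over both is 4; one such subsequence is 15, 7, 10, 3.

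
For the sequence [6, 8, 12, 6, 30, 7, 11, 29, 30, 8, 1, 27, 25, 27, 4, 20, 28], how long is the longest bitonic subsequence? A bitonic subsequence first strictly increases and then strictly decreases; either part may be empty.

Let inc[i] be the LIS ending at i and dec[i] the longest strictly decreasing subsequence starting at i. inc = [1, 2, 3, 1, 4, 2, 3, 4, 5, 3, 1, 4, 4, 5, 2, 4, 6], dec = [2, 3, 4, 2, 5, 2, 3, 4, 4, 2, 1, 3, 2, 2, 1, 1, 1].
max_i inc[i]+dec[i]−1 = 8, with one witness 6, 8, 12, 30, 29, 27, 25, 20.

8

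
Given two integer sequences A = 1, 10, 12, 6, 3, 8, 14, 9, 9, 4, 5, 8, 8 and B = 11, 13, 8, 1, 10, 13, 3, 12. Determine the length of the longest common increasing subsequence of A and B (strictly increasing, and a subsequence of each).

A longest common strictly increasing subsequence is 1, 10, 12 (length 3); it appears in order in both A and B, and no longer such subsequence exists.

3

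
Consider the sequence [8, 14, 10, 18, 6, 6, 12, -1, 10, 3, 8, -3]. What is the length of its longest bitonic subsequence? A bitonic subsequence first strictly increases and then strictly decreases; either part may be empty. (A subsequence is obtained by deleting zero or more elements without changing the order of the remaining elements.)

7

One longest bitonic subsequence is 8, 14, 18, 12, 10, 8, -3 (positions 1,2,4,7,9,11,12): it rises to 18 then falls. Length 7 is optimal.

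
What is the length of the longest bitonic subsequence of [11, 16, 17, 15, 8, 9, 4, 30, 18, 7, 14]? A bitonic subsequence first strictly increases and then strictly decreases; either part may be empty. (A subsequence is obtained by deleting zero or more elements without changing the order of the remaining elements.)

Let inc[i] be the LIS ending at i and dec[i] the longest strictly decreasing subsequence starting at i. inc = [1, 2, 3, 2, 1, 2, 1, 4, 4, 2, 3], dec = [3, 4, 4, 3, 2, 2, 1, 3, 2, 1, 1].
max_i inc[i]+dec[i]−1 = 6, with one witness 11, 16, 17, 15, 9, 7.

6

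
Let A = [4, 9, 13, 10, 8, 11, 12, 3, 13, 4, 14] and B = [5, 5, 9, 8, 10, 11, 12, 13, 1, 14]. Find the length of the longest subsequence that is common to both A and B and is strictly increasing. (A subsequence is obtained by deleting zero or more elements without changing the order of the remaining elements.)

6

A longest common strictly increasing subsequence is 9, 10, 11, 12, 13, 14 (length 6); it appears in order in both A and B, and no longer such subsequence exists.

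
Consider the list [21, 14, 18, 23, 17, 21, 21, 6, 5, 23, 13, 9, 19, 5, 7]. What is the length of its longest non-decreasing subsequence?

5

Let dp[i] be the longest non-decreasing subsequence ending at position i. Then dp = [1, 1, 2, 3, 2, 3, 4, 1, 1, 5, 2, 2, 3, 2, 3].
The maximum is 5; one witness is 14, 18, 21, 21, 23 at positions 2,3,6,7,10.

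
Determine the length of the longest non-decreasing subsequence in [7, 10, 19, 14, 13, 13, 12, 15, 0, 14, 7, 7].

Let dp[i] be the longest non-decreasing subsequence ending at position i. Then dp = [1, 2, 3, 3, 3, 4, 3, 5, 1, 5, 2, 3].
The maximum is 5; one witness is 7, 10, 13, 13, 15 at positions 1,2,5,6,8.

5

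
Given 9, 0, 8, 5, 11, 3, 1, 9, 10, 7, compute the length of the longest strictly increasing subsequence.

One longest increasing subsequence is 0, 8, 9, 10 (positions 2,3,8,9), of length 4; no longer one exists.

4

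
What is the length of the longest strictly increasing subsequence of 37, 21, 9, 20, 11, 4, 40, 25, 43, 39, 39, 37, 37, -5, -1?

Scanning left to right, the best length ending at each element is: 37→1, 21→1, 9→1, 20→2, 11→2, 4→1, 40→3, 25→3, 43→4, 39→4, 39→4, 37→4, 37→4, -5→1, -1→2.
So the longest increasing subsequence has length 4, e.g. 9, 20, 40, 43.

4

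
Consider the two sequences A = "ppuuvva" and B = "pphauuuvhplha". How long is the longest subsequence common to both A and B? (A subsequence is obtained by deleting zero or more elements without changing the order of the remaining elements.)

6

A longest common subsequence is ppuuva (length 6); the LCS DP confirms no longer common subsequence exists.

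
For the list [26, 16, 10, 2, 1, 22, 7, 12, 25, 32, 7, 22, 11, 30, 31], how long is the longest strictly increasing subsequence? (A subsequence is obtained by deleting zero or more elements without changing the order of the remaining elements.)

6

One longest increasing subsequence is 2, 7, 12, 25, 30, 31 (positions 4,7,8,9,14,15), of length 6; no longer one exists.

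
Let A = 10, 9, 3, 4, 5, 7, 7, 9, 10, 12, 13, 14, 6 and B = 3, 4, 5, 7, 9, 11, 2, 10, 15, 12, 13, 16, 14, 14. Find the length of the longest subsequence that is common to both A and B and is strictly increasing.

A longest common strictly increasing subsequence is 3, 4, 5, 7, 9, 10, 12, 13, 14 (length 9); it appears in order in both A and B, and no longer such subsequence exists.

9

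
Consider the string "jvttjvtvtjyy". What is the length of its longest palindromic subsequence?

7

One longest palindromic subsequence is jtvtvtj (positions 1,3,6,7,8,9,10); it reads the same forward and backward, and the interval DP gives dp[1][12] = 7.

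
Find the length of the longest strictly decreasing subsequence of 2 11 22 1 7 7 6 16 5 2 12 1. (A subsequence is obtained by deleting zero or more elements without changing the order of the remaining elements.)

One longest decreasing subsequence is 11, 7, 6, 5, 2, 1 (positions 2,5,7,9,10,12), of length 6; no longer one exists.

6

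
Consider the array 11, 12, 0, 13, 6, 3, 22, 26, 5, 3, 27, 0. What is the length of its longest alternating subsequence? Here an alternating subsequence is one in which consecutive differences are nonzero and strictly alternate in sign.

9

Track the best alternating length ending on an up-step vs a down-step at each position: up/down = 1/1, 2/1, 1/3, 4/1, 4/5, 4/5, 6/1, 6/1, 6/7, 4/7, 8/1, 1/9.
The maximum over both is 9; one such subsequence is 11, 12, 0, 13, 6, 22, 5, 27, 0.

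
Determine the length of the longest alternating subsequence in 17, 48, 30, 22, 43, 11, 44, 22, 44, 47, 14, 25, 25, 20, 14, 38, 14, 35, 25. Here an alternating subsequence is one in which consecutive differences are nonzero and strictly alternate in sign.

15

Track the best alternating length ending on an up-step vs a down-step at each position: up/down = 1/1, 2/1, 2/3, 2/3, 4/3, 1/5, 6/3, 6/7, 8/3, 8/3, 6/9, 10/9, 10/9, 10/11, 6/11, 12/9, 6/13, 14/13, 14/15.
The maximum over both is 15; one such subsequence is 17, 48, 30, 43, 11, 44, 22, 44, 14, 25, 20, 38, 14, 35, 25.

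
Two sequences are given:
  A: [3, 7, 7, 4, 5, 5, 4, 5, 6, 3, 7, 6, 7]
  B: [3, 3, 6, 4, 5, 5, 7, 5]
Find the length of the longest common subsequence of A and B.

Backtracking the LCS table gives one alignment: 3 (A1,B2) → 4 (A4,B4) → 5 (A5,B5) → 5 (A6,B6) → 5 (A8,B8).
So the longest common subsequence has length 5.

5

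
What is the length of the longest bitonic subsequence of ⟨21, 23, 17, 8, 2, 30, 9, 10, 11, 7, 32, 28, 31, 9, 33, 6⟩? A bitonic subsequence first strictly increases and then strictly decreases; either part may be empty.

8

One longest bitonic subsequence is 8, 9, 10, 11, 32, 31, 9, 6 (positions 4,7,8,9,11,13,14,16): it rises to 32 then falls. Length 8 is optimal.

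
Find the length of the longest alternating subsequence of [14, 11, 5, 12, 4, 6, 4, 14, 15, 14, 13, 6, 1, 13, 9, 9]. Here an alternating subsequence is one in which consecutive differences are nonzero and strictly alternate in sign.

10

Track the best alternating length ending on an up-step vs a down-step at each position: up/down = 1/1, 1/2, 1/2, 3/2, 1/4, 5/4, 1/6, 7/1, 7/1, 7/8, 7/8, 7/8, 1/8, 9/8, 9/10, 9/10.
The maximum over both is 10; one such subsequence is 14, 11, 12, 4, 6, 4, 14, 6, 13, 9.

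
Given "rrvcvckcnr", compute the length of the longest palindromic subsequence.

5

One longest palindromic subsequence is rckcr (positions 1,6,7,8,10); it reads the same forward and backward, and the interval DP gives dp[1][10] = 5.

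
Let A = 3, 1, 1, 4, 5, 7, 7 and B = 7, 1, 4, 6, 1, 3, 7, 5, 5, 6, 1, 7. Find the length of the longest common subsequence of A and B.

4

A longest common subsequence is 1, 1, 5, 7 (length 4); the LCS DP confirms no longer common subsequence exists.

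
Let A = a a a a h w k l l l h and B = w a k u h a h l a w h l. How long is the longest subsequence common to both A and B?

5

Backtracking the LCS table gives one alignment: a (A1,B2) → a (A2,B6) → a (A3,B9) → h (A5,B11) → l (A10,B12).
So the longest common subsequence has length 5.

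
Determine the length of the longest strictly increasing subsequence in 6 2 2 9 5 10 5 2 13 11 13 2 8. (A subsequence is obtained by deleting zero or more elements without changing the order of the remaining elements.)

5

Scanning left to right, the best length ending at each element is: 6→1, 2→1, 2→1, 9→2, 5→2, 10→3, 5→2, 2→1, 13→4, 11→4, 13→5, 2→1, 8→3.
So the longest increasing subsequence has length 5, e.g. 6, 9, 10, 11, 13.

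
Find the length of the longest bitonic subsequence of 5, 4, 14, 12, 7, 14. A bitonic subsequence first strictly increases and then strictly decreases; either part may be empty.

Let inc[i] be the LIS ending at i and dec[i] the longest strictly decreasing subsequence starting at i. inc = [1, 1, 2, 2, 2, 3], dec = [2, 1, 3, 2, 1, 1].
max_i inc[i]+dec[i]−1 = 4, with one witness 5, 14, 12, 7.

4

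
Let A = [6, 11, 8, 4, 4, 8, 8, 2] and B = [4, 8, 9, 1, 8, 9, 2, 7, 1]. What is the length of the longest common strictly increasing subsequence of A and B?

For each value that appears in both, track the longest common increasing run ending there.
The best achievable length is 2; one witness is 4, 8 (A-positions 4,6, B-positions 1,2).

2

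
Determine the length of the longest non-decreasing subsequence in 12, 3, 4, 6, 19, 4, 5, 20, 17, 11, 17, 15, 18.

7

Let dp[i] be the longest non-decreasing subsequence ending at position i. Then dp = [1, 1, 2, 3, 4, 3, 4, 5, 5, 5, 6, 6, 7].
The maximum is 7; one witness is 3, 4, 4, 5, 17, 17, 18 at positions 2,3,6,7,9,11,13.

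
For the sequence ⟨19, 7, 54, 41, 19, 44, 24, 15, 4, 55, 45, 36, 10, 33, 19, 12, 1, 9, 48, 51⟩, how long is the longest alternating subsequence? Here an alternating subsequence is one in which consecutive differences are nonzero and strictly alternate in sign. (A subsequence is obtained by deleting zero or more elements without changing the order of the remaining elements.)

Track the best alternating length ending on an up-step vs a down-step at each position: up/down = 1/1, 1/2, 3/1, 3/4, 3/4, 5/4, 5/6, 3/6, 1/6, 7/1, 7/8, 7/8, 7/8, 9/8, 9/10, 9/10, 1/10, 11/10, 11/8, 11/8.
The maximum over both is 11; one such subsequence is 19, 7, 54, 41, 44, 24, 55, 10, 33, 1, 9.

11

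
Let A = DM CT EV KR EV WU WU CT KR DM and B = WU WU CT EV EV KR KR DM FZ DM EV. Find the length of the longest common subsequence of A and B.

5

A longest common subsequence is CT, EV, KR, KR, DM (length 5); the LCS DP confirms no longer common subsequence exists.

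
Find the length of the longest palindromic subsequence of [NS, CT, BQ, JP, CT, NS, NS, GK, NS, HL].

5

One longest palindromic subsequence is NS CT JP CT NS (positions 1,2,4,5,9); it reads the same forward and backward, and the interval DP gives dp[1][10] = 5.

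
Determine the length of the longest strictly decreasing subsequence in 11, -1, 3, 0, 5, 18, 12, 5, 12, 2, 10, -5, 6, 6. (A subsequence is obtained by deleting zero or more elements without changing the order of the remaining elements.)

5

Let dp[i] be the longest decreasing subsequence ending at position i. Then dp = [1, 2, 2, 3, 2, 1, 2, 3, 2, 4, 3, 5, 4, 4].
The maximum is 5; one witness is 18, 12, 5, 2, -5 at positions 6,7,8,10,12.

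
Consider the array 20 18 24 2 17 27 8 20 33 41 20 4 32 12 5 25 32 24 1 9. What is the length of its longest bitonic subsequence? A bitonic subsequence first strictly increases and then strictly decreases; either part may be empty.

9

Let inc[i] be the LIS ending at i and dec[i] the longest strictly decreasing subsequence starting at i. inc = [1, 1, 2, 1, 2, 3, 2, 3, 4, 5, 3, 2, 4, 3, 3, 4, 5, 4, 1, 4], dec = [6, 5, 5, 2, 4, 5, 3, 4, 5, 5, 4, 2, 4, 3, 2, 3, 3, 2, 1, 1].
max_i inc[i]+dec[i]−1 = 9, with one witness 20, 24, 27, 33, 41, 32, 25, 24, 9.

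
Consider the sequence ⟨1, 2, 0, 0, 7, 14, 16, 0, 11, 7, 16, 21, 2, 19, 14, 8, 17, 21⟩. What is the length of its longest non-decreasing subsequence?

Scanning left to right, the best length ending at each element is: 1→1, 2→2, 0→1, 0→2, 7→3, 14→4, 16→5, 0→3, 11→4, 7→4, 16→6, 21→7, 2→4, 19→7, 14→5, 8→5, 17→7, 21→8.
So the longest non-decreasing subsequence has length 8, e.g. 1, 2, 7, 14, 16, 16, 21, 21.

8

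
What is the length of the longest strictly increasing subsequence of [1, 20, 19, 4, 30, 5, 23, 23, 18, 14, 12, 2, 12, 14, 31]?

Scanning left to right, the best length ending at each element is: 1→1, 20→2, 19→2, 4→2, 30→3, 5→3, 23→4, 23→4, 18→4, 14→4, 12→4, 2→2, 12→4, 14→5, 31→6.
So the longest increasing subsequence has length 6, e.g. 1, 4, 5, 12, 14, 31.

6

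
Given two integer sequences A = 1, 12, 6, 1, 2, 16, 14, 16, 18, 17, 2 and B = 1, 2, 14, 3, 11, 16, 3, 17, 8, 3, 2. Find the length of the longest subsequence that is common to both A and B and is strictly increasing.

5

For each value that appears in both, track the longest common increasing run ending there.
The best achievable length is 5; one witness is 1, 2, 14, 16, 17 (A-positions 1,5,7,8,10, B-positions 1,2,3,6,8).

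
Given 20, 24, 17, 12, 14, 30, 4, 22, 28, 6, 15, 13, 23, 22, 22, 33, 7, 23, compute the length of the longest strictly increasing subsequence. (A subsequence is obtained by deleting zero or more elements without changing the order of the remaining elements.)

5

One longest increasing subsequence is 12, 14, 22, 28, 33 (positions 4,5,8,9,16), of length 5; no longer one exists.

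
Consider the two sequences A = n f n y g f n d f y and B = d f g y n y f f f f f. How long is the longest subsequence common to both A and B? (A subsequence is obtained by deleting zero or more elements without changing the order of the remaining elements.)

A longest common subsequence is fnyff (length 5); the LCS DP confirms no longer common subsequence exists.

5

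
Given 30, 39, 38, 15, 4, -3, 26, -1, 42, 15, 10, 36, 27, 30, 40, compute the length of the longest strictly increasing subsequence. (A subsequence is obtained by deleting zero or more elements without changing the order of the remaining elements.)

6

Let dp[i] be the longest increasing subsequence ending at position i. Then dp = [1, 2, 2, 1, 1, 1, 2, 2, 3, 3, 3, 4, 4, 5, 6].
The maximum is 6; one witness is -3, -1, 15, 27, 30, 40 at positions 6,8,10,13,14,15.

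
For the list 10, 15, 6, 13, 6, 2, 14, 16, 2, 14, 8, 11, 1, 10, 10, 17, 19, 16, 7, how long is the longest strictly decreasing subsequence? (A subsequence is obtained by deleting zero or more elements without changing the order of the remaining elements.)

5

One longest decreasing subsequence is 15, 13, 6, 2, 1 (positions 2,4,5,6,13), of length 5; no longer one exists.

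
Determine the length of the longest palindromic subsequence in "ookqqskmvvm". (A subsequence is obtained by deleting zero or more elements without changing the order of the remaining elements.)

4

One longest palindromic subsequence is mvvm (positions 8,9,10,11); it reads the same forward and backward, and the interval DP gives dp[1][11] = 4.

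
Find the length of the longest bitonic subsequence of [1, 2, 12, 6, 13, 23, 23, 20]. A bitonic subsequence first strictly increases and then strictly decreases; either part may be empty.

Let inc[i] be the LIS ending at i and dec[i] the longest strictly decreasing subsequence starting at i. inc = [1, 2, 3, 3, 4, 5, 5, 5], dec = [1, 1, 2, 1, 1, 2, 2, 1].
max_i inc[i]+dec[i]−1 = 6, with one witness 1, 2, 12, 13, 23, 20.

6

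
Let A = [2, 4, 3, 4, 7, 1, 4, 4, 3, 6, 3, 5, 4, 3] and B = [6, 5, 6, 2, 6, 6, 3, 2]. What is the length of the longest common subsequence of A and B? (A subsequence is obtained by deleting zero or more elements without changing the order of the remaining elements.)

Backtracking the LCS table gives one alignment: 2 (A1,B4) → 6 (A10,B6) → 3 (A11,B7).
So the longest common subsequence has length 3.

3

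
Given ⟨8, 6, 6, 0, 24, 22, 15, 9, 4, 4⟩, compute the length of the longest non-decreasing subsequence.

3

Let dp[i] be the longest non-decreasing subsequence ending at position i. Then dp = [1, 1, 2, 1, 3, 3, 3, 3, 2, 3].
The maximum is 3; one witness is 6, 6, 24 at positions 2,3,5.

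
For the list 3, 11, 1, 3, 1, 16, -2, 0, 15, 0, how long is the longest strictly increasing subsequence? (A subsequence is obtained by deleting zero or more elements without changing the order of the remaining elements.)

Let dp[i] be the longest increasing subsequence ending at position i. Then dp = [1, 2, 1, 2, 1, 3, 1, 2, 3, 2].
The maximum is 3; one witness is 3, 11, 16 at positions 1,2,6.

3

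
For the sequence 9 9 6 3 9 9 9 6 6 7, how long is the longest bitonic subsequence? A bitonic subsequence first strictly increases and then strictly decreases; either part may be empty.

3

Let inc[i] be the LIS ending at i and dec[i] the longest strictly decreasing subsequence starting at i. inc = [1, 1, 1, 1, 2, 2, 2, 2, 2, 3], dec = [3, 3, 2, 1, 2, 2, 2, 1, 1, 1].
max_i inc[i]+dec[i]−1 = 3, with one witness 9, 6, 3.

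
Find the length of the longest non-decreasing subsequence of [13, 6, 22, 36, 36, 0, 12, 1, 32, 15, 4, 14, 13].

4

Let dp[i] be the longest non-decreasing subsequence ending at position i. Then dp = [1, 1, 2, 3, 4, 1, 2, 2, 3, 3, 3, 4, 4].
The maximum is 4; one witness is 13, 22, 36, 36 at positions 1,3,4,5.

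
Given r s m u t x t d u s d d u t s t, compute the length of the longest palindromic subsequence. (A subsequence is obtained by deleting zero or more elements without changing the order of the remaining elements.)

8

Using dp[i][j] = 2 + dp[i+1][j−1] if the ends match, else max(dp[i+1][j], dp[i][j−1]):
dp[1][16] = 8. A witness is ttuddutt at positions 5,7,9,11,12,13,14,16.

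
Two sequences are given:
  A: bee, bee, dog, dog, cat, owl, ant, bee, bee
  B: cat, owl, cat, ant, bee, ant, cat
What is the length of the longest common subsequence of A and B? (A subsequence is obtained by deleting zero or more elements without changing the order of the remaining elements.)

Backtracking the LCS table gives one alignment: cat (A5,B1) → owl (A6,B2) → ant (A7,B4) → bee (A8,B5).
So the longest common subsequence has length 4.

4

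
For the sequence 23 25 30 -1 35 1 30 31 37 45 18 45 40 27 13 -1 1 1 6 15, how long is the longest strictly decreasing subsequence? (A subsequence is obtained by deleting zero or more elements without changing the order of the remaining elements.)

Let dp[i] be the longest decreasing subsequence ending at position i. Then dp = [1, 1, 1, 2, 1, 2, 2, 2, 1, 1, 3, 1, 2, 3, 4, 5, 5, 5, 5, 4].
The maximum is 5; one witness is 35, 30, 18, 13, -1 at positions 5,7,11,15,16.

5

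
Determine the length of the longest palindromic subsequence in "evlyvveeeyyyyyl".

One longest palindromic subsequence is lyyyyyyl (positions 3,4,10,11,12,13,14,15); it reads the same forward and backward, and the interval DP gives dp[1][15] = 8.

8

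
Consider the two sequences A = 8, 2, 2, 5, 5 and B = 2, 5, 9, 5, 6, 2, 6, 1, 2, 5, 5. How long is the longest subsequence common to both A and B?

4

Backtracking the LCS table gives one alignment: 2 (A2,B6) → 2 (A3,B9) → 5 (A4,B10) → 5 (A5,B11).
So the longest common subsequence has length 4.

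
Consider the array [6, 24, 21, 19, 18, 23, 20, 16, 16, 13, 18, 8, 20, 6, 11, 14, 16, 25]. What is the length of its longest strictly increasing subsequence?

6

Scanning left to right, the best length ending at each element is: 6→1, 24→2, 21→2, 19→2, 18→2, 23→3, 20→3, 16→2, 16→2, 13→2, 18→3, 8→2, 20→4, 6→1, 11→3, 14→4, 16→5, 25→6.
So the longest increasing subsequence has length 6, e.g. 6, 8, 11, 14, 16, 25.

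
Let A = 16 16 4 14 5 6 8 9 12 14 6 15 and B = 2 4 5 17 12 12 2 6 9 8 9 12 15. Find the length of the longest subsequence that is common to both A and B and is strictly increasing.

7

A longest common strictly increasing subsequence is 4, 5, 6, 8, 9, 12, 15 (length 7); it appears in order in both A and B, and no longer such subsequence exists.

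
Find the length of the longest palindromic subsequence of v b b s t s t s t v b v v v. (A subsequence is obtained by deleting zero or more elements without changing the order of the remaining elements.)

9

One longest palindromic subsequence is vbtststbv (positions 1,3,5,6,7,8,9,11,14); it reads the same forward and backward, and the interval DP gives dp[1][14] = 9.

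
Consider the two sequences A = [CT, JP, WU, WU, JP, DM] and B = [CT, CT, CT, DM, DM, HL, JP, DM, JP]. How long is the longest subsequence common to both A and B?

3

Backtracking the LCS table gives one alignment: CT (A1,B3) → JP (A2,B7) → JP (A5,B9).
So the longest common subsequence has length 3.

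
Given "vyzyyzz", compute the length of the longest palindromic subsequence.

Using dp[i][j] = 2 + dp[i+1][j−1] if the ends match, else max(dp[i+1][j], dp[i][j−1]):
dp[1][7] = 4. A witness is zyyz at positions 3,4,5,7.

4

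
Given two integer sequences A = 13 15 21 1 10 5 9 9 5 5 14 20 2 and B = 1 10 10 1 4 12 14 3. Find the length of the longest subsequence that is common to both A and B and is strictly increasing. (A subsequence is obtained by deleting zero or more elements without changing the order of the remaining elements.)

3

For each value that appears in both, track the longest common increasing run ending there.
The best achievable length is 3; one witness is 1, 10, 14 (A-positions 4,5,11, B-positions 1,2,7).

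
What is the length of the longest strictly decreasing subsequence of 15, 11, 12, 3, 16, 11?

3

One longest decreasing subsequence is 15, 11, 3 (positions 1,2,4), of length 3; no longer one exists.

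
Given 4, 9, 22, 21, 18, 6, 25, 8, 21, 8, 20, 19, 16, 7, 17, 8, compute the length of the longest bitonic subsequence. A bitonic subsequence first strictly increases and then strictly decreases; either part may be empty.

9

Let inc[i] be the LIS ending at i and dec[i] the longest strictly decreasing subsequence starting at i. inc = [1, 2, 3, 3, 3, 2, 4, 3, 4, 3, 4, 4, 4, 3, 5, 4], dec = [1, 3, 6, 5, 3, 1, 6, 2, 5, 2, 4, 3, 2, 1, 2, 1].
max_i inc[i]+dec[i]−1 = 9, with one witness 4, 9, 22, 25, 21, 20, 19, 17, 8.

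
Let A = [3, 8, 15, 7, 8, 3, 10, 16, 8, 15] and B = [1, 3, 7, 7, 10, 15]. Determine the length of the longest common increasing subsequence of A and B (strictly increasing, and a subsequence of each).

4

For each value that appears in both, track the longest common increasing run ending there.
The best achievable length is 4; one witness is 3, 7, 10, 15 (A-positions 1,4,7,10, B-positions 2,3,5,6).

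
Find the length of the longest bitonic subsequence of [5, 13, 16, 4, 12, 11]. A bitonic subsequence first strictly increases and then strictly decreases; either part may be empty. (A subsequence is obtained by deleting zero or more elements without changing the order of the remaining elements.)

5

Let inc[i] be the LIS ending at i and dec[i] the longest strictly decreasing subsequence starting at i. inc = [1, 2, 3, 1, 2, 2], dec = [2, 3, 3, 1, 2, 1].
max_i inc[i]+dec[i]−1 = 5, with one witness 5, 13, 16, 12, 11.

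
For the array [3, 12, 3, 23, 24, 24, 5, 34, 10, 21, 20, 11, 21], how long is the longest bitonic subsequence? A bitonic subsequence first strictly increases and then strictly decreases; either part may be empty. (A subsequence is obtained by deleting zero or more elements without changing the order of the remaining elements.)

One longest bitonic subsequence is 3, 12, 23, 24, 34, 21, 20, 11 (positions 1,2,4,5,8,10,11,12): it rises to 34 then falls. Length 8 is optimal.

8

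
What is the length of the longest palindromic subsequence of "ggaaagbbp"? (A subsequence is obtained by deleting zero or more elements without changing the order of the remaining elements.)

5

One longest palindromic subsequence is gaaag (positions 2,3,4,5,6); it reads the same forward and backward, and the interval DP gives dp[1][9] = 5.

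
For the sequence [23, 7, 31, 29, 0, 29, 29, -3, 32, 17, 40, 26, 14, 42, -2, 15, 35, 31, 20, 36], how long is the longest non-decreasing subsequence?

Let dp[i] be the longest non-decreasing subsequence ending at position i. Then dp = [1, 1, 2, 2, 1, 3, 4, 1, 5, 2, 6, 3, 2, 7, 2, 3, 6, 5, 4, 7].
The maximum is 7; one witness is 23, 29, 29, 29, 32, 40, 42 at positions 1,4,6,7,9,11,14.

7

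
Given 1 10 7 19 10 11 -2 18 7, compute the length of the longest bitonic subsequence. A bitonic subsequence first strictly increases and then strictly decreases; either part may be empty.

6

One longest bitonic subsequence is 1, 7, 10, 11, 18, 7 (positions 1,3,5,6,8,9): it rises to 18 then falls. Length 6 is optimal.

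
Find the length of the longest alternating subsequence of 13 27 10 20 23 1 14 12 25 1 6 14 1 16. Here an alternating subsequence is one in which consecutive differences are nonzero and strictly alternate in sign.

A longest alternating subsequence is 13, 27, 10, 20, 1, 14, 12, 25, 1, 6, 1, 16 (positions 1,2,3,4,6,7,8,9,10,11,13,14); its 11 consecutive differences strictly alternate in sign, and length 12 is optimal.

12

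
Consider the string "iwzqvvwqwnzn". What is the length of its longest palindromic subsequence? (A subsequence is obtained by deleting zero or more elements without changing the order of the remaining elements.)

6

Using dp[i][j] = 2 + dp[i+1][j−1] if the ends match, else max(dp[i+1][j], dp[i][j−1]):
dp[1][12] = 6. A witness is zqvvqz at positions 3,4,5,6,8,11.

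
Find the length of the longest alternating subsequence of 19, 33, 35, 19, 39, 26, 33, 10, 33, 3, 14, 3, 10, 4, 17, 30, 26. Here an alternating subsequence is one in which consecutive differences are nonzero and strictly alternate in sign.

15

Track the best alternating length ending on an up-step vs a down-step at each position: up/down = 1/1, 2/1, 2/1, 1/3, 4/1, 4/5, 6/5, 1/7, 8/5, 1/9, 10/9, 1/11, 12/11, 12/13, 14/9, 14/9, 14/15.
The maximum over both is 15; one such subsequence is 19, 33, 19, 39, 26, 33, 10, 33, 3, 14, 3, 10, 4, 30, 26.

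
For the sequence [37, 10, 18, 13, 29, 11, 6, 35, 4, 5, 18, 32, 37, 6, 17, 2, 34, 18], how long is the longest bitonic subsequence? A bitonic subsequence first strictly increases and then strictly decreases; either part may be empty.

Let inc[i] be the LIS ending at i and dec[i] the longest strictly decreasing subsequence starting at i. inc = [1, 1, 2, 2, 3, 2, 1, 4, 1, 2, 3, 4, 5, 3, 4, 1, 5, 5], dec = [7, 4, 6, 5, 5, 4, 3, 4, 2, 2, 3, 3, 3, 2, 2, 1, 2, 1].
max_i inc[i]+dec[i]−1 = 7, with one witness 37, 18, 13, 11, 6, 5, 2.

7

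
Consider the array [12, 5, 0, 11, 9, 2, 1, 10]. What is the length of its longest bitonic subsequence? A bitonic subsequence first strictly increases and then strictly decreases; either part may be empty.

5

Let inc[i] be the LIS ending at i and dec[i] the longest strictly decreasing subsequence starting at i. inc = [1, 1, 1, 2, 2, 2, 2, 3], dec = [5, 3, 1, 4, 3, 2, 1, 1].
max_i inc[i]+dec[i]−1 = 5, with one witness 12, 11, 9, 2, 1.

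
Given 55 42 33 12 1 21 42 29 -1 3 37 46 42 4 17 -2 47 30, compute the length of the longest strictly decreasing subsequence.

One longest decreasing subsequence is 55, 42, 33, 12, 1, -1, -2 (positions 1,2,3,4,5,9,16), of length 7; no longer one exists.

7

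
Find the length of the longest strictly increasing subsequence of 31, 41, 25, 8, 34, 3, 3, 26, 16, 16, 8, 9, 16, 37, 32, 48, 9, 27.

6

Let dp[i] be the longest increasing subsequence ending at position i. Then dp = [1, 2, 1, 1, 2, 1, 1, 2, 2, 2, 2, 3, 4, 5, 5, 6, 3, 5].
The maximum is 6; one witness is 3, 8, 9, 16, 37, 48 at positions 6,11,12,13,14,16.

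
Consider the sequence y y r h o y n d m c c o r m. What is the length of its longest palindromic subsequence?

One longest palindromic subsequence is roccor (positions 3,5,10,11,12,13); it reads the same forward and backward, and the interval DP gives dp[1][14] = 6.

6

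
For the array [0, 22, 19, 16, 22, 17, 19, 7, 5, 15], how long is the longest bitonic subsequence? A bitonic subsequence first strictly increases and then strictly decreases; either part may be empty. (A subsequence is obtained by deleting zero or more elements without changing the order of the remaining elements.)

6

One longest bitonic subsequence is 0, 22, 19, 17, 7, 5 (positions 1,2,3,6,8,9): it rises to 22 then falls. Length 6 is optimal.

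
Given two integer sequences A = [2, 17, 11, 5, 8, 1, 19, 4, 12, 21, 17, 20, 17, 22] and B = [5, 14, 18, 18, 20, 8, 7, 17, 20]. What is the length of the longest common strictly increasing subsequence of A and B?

4

A longest common strictly increasing subsequence is 5, 8, 17, 20 (length 4); it appears in order in both A and B, and no longer such subsequence exists.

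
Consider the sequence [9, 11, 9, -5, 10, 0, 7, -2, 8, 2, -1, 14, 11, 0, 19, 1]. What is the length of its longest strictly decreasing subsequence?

One longest decreasing subsequence is 11, 9, 7, 2, -1 (positions 2,3,7,10,11), of length 5; no longer one exists.

5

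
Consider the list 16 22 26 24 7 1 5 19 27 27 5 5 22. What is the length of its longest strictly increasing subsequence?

One longest increasing subsequence is 16, 22, 26, 27 (positions 1,2,3,9), of length 4; no longer one exists.

4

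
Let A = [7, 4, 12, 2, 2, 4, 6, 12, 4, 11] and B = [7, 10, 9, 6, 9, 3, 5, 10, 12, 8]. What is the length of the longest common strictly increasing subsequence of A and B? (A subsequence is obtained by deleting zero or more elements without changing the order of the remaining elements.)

2

A longest common strictly increasing subsequence is 7, 12 (length 2); it appears in order in both A and B, and no longer such subsequence exists.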